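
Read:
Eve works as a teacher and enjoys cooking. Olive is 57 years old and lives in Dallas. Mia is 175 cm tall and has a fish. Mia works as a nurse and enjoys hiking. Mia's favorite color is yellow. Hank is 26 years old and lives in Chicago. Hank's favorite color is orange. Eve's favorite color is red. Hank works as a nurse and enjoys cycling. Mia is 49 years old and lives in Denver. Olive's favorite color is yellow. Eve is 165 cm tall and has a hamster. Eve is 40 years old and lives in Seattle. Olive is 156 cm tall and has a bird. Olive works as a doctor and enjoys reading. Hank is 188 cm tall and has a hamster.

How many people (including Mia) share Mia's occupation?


Mia is a nurse. Count = 2

2


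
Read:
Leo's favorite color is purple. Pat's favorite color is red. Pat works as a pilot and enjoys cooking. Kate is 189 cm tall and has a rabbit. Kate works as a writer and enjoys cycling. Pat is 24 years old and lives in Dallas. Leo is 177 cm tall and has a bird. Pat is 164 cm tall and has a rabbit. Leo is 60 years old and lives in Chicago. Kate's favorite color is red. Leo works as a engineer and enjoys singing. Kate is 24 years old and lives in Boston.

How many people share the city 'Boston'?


Count: 1

1


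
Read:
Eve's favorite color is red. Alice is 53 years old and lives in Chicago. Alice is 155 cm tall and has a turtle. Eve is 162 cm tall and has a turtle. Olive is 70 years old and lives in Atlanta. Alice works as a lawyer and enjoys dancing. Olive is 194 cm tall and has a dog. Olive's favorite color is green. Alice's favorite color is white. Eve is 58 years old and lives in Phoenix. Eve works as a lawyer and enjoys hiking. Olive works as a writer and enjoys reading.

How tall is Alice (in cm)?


Alice is 155 cm tall

155


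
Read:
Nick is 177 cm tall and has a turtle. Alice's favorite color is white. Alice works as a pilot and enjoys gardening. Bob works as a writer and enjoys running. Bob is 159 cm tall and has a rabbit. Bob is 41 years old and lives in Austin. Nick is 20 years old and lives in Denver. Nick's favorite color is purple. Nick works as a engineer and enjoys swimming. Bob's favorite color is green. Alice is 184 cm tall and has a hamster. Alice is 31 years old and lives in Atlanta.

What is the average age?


Sum=92, n=3, avg=30.67

30.67


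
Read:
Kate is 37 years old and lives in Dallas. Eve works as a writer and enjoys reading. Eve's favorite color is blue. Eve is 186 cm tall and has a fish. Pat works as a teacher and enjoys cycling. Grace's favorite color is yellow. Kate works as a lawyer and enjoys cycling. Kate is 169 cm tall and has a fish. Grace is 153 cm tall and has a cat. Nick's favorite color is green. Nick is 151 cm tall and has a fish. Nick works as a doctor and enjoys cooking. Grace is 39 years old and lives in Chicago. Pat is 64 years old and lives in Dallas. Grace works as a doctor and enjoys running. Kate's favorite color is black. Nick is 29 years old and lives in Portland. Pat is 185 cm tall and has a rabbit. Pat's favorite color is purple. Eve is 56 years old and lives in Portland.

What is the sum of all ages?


64+29+37+39+56 = 225

225


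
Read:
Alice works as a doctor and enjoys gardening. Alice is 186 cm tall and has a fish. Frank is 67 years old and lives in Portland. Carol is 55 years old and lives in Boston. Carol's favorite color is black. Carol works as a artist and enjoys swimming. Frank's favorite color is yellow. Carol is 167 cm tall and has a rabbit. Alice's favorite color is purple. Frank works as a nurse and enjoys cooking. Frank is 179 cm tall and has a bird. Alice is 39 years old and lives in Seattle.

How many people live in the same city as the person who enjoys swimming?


Person with hobby swimming is Carol, city Boston. Count = 1

1


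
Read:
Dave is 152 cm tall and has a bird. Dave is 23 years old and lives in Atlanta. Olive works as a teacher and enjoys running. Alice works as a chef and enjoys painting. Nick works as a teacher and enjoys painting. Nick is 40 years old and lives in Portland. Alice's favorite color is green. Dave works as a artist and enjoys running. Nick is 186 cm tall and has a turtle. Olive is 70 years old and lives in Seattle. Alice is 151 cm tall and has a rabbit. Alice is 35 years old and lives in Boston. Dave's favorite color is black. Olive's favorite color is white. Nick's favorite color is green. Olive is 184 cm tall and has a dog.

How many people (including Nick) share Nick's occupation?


Nick is a teacher. Count = 2

2


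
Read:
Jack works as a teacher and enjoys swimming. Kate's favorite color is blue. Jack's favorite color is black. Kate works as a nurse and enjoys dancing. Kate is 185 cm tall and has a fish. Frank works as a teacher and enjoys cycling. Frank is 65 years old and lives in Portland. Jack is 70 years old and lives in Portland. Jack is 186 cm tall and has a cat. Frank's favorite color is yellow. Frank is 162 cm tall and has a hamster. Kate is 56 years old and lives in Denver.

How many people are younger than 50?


Filter: 0

0


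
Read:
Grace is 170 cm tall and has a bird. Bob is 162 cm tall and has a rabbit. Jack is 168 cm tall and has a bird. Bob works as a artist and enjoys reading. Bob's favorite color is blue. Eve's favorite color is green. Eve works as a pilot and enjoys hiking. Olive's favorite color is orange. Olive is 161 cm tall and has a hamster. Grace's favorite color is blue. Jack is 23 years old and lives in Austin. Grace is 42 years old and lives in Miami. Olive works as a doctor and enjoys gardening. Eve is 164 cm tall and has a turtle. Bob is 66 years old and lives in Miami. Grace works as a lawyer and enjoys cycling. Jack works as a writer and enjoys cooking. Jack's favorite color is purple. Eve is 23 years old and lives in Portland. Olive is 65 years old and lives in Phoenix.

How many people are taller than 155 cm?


Taller than 155: 5

5


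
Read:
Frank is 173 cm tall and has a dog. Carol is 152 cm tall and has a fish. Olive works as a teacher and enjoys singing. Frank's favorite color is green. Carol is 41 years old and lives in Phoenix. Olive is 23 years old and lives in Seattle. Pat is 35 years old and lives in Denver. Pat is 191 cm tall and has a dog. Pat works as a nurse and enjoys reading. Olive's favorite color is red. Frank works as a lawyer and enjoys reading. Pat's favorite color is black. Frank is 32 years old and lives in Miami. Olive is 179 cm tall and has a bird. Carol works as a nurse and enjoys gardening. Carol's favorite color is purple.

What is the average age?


Sum=131, n=4, avg=32.75

32.75


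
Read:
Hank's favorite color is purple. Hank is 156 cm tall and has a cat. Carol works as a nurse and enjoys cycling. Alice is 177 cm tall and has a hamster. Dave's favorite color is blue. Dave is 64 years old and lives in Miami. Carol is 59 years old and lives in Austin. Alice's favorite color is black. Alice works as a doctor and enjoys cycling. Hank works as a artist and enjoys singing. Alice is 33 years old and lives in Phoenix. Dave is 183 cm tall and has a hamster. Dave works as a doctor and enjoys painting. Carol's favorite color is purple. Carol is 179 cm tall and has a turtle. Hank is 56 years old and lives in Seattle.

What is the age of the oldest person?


Oldest: Dave at 64

64


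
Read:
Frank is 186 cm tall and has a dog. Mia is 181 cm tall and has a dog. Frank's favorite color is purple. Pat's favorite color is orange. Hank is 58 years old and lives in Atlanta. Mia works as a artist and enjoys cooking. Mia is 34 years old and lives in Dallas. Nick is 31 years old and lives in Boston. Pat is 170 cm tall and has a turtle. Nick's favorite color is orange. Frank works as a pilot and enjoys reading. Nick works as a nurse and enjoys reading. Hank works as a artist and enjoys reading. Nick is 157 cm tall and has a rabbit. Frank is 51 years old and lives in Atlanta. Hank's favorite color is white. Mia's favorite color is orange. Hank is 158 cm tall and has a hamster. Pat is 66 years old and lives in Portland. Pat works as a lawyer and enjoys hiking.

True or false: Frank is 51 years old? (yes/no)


Frank is actually 51. yes

yes


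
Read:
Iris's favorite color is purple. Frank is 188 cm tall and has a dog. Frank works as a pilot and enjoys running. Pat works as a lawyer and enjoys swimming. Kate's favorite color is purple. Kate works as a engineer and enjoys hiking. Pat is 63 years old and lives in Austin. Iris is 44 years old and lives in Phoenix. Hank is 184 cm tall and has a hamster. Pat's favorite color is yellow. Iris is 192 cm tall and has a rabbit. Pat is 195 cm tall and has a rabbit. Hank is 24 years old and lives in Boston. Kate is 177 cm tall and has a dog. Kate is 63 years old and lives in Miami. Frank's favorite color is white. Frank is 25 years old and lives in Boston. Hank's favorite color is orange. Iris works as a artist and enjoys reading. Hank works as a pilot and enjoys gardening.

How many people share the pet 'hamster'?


Count: 1

1


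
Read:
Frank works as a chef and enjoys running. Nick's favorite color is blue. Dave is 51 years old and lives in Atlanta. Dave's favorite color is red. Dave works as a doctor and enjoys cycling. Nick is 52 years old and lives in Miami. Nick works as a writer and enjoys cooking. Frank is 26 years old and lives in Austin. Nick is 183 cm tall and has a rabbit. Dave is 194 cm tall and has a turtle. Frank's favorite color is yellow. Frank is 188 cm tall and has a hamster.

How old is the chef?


The chef is Frank, age 26

26


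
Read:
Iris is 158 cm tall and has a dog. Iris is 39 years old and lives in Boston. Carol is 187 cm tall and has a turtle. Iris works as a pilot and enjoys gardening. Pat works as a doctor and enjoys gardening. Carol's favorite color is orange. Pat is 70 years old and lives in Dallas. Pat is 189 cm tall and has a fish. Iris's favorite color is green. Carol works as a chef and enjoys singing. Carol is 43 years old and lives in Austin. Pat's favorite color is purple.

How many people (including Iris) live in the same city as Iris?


Iris lives in Boston. Count = 1

1


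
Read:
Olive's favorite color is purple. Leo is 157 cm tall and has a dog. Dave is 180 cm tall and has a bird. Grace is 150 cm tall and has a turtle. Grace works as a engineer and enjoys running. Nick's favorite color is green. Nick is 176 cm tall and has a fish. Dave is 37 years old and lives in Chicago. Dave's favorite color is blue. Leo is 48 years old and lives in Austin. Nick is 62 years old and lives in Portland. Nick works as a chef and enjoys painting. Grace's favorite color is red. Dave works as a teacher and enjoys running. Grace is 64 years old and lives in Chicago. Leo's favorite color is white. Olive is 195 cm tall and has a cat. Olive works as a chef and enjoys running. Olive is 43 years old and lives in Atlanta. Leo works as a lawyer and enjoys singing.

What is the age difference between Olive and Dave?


|43 - 37| = 6

6


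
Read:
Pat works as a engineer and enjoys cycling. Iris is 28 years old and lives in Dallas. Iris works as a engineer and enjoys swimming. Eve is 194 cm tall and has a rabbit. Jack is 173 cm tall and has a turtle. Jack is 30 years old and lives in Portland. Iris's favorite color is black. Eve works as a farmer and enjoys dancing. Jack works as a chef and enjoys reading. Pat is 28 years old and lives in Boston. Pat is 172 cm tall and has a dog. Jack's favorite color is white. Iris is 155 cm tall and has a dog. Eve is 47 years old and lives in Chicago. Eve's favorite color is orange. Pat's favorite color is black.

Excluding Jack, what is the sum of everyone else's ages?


Sum (excluding Jack): 103

103


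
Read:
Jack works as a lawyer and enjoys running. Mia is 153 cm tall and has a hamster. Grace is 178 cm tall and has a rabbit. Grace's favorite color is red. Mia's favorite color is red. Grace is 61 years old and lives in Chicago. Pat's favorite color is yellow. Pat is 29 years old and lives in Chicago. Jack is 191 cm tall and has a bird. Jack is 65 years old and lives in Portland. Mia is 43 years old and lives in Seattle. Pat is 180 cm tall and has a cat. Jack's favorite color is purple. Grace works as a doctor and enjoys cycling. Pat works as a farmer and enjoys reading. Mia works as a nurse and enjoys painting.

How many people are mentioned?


People: Mia, Grace, Pat, Jack. Count = 4

4


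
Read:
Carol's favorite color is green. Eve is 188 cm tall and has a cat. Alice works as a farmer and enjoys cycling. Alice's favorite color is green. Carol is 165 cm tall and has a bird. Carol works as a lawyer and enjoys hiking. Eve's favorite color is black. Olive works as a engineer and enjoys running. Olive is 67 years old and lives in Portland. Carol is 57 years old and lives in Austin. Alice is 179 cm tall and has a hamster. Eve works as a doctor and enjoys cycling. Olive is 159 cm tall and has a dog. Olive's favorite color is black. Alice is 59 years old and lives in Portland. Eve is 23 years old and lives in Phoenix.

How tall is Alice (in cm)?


Alice is 179 cm tall

179


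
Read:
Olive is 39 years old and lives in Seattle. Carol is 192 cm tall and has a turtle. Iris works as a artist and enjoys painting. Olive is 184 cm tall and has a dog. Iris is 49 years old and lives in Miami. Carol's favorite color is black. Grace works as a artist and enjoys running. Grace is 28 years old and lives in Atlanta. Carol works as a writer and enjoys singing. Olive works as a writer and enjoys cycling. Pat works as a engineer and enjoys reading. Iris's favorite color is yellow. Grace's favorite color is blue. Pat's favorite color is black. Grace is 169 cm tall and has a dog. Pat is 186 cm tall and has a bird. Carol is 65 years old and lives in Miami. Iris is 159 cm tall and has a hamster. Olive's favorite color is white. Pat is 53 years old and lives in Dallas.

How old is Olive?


Olive is 39 years old

39


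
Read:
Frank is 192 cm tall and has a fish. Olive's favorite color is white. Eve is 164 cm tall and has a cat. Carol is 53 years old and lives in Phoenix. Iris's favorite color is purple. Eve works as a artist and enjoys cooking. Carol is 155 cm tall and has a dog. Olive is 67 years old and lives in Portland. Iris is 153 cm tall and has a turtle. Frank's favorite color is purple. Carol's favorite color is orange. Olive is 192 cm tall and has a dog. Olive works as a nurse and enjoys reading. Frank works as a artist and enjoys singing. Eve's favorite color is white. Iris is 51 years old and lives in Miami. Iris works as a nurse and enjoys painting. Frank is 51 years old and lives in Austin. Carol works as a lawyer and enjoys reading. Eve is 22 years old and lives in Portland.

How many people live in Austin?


Count in Austin: 1

1


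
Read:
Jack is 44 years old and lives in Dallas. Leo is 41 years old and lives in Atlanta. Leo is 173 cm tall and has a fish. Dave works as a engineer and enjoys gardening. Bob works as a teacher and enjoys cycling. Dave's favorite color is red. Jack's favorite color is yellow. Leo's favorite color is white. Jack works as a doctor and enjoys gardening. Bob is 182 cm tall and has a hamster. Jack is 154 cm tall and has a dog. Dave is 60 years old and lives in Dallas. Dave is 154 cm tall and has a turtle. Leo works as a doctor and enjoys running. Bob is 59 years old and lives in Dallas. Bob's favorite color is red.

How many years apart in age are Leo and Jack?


41 vs 44, diff = 3

3


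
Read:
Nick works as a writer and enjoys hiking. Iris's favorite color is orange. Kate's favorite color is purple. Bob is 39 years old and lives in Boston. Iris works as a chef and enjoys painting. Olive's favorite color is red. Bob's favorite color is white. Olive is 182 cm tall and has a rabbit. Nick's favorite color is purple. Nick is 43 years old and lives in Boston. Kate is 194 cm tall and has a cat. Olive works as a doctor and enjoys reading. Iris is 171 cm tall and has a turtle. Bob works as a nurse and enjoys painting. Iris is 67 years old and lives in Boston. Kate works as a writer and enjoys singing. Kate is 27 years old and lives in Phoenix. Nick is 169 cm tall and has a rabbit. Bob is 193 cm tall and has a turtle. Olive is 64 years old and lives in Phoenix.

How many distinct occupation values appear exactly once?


Unique occupation values: 3

3


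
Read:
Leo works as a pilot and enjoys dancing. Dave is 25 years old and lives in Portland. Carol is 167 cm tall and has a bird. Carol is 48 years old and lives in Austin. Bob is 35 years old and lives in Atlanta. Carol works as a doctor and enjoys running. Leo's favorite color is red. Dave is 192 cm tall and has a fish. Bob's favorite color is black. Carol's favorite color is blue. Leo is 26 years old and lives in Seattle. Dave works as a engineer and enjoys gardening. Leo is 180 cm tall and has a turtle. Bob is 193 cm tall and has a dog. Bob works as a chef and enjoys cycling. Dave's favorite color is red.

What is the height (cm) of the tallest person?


Tallest: Bob at 193 cm

193


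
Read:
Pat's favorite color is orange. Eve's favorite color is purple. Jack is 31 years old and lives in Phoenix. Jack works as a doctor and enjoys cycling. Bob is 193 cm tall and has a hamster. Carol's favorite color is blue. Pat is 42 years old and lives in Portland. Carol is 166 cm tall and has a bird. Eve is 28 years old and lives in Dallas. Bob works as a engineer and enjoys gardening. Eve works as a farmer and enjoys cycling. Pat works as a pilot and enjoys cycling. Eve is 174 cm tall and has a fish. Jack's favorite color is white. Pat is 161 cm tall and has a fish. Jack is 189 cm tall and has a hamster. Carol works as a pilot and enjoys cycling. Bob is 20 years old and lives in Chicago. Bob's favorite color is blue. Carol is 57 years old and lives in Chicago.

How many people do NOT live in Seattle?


Not in Seattle: 5

5


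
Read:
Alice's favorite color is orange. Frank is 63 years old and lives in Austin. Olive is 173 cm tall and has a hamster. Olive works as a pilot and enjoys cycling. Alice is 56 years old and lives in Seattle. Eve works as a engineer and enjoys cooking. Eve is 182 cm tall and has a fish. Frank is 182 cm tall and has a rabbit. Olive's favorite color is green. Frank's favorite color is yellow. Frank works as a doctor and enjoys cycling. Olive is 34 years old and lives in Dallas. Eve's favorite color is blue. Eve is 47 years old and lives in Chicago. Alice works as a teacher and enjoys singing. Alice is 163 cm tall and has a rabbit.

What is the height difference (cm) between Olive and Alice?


|173 - 163| = 10

10


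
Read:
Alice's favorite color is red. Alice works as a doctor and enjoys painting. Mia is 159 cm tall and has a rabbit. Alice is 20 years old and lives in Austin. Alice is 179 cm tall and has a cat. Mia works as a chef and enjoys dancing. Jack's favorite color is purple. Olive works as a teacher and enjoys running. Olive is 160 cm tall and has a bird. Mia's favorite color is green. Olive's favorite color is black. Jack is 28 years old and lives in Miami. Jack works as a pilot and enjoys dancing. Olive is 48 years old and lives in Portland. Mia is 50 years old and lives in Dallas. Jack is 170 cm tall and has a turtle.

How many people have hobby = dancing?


Count: 2

2


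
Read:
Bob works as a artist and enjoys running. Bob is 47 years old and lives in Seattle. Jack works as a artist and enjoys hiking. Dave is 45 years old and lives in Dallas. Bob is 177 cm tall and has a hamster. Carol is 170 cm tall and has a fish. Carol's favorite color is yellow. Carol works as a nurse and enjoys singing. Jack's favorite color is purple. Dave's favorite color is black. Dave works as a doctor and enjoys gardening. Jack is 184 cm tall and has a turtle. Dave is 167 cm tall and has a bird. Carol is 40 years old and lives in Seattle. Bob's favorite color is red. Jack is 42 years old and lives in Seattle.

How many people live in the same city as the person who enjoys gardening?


Person with hobby gardening is Dave, city Dallas. Count = 1

1


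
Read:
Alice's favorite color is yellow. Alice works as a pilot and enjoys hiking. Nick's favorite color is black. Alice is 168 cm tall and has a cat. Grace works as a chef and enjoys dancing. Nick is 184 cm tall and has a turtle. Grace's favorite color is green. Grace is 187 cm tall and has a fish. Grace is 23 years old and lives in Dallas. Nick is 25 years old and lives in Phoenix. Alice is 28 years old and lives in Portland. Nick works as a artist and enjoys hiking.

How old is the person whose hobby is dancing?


Person with hobby=dancing is Grace, age 23

23


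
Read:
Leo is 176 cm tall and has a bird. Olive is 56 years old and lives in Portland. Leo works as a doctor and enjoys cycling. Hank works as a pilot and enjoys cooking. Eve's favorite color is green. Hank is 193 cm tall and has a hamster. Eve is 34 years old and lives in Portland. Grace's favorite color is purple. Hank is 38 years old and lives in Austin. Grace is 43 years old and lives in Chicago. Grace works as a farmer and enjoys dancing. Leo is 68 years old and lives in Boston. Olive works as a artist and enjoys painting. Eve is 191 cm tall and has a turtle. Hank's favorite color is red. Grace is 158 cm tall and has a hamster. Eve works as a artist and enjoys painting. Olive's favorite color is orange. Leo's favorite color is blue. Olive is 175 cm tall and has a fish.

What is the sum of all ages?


34+43+68+56+38 = 239

239


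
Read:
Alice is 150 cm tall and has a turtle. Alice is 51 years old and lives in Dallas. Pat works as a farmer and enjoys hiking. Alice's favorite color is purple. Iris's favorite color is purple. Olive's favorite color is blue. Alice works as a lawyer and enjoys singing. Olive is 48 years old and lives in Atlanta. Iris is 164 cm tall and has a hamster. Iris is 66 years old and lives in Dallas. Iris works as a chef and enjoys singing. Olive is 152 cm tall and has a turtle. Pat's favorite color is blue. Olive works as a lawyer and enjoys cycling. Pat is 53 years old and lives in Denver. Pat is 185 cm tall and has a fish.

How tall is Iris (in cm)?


Iris is 164 cm tall

164


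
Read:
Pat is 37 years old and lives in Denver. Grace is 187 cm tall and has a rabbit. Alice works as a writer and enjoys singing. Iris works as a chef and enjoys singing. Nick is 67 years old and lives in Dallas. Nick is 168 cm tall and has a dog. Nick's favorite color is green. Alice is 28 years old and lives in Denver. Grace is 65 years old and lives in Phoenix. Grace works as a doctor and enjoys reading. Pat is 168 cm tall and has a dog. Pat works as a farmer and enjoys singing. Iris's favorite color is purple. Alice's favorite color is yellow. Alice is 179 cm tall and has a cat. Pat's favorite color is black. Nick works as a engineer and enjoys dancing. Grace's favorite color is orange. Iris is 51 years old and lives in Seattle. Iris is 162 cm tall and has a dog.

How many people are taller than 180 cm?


Taller than 180: 1

1


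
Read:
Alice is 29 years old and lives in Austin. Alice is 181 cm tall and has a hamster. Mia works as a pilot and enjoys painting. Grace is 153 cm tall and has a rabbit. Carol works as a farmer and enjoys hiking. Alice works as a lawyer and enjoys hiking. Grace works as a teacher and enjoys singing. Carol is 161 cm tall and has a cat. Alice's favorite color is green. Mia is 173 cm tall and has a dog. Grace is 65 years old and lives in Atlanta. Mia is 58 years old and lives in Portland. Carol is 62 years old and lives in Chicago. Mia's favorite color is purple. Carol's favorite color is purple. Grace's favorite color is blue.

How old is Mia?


Mia is 58 years old

58


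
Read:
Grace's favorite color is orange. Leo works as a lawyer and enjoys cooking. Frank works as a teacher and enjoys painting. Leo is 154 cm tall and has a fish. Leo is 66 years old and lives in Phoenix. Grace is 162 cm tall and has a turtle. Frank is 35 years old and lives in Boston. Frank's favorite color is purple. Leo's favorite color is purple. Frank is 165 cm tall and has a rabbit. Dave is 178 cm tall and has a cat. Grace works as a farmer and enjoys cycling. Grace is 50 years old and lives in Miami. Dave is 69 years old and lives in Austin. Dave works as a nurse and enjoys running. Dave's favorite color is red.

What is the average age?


Sum=220, n=4, avg=55

55


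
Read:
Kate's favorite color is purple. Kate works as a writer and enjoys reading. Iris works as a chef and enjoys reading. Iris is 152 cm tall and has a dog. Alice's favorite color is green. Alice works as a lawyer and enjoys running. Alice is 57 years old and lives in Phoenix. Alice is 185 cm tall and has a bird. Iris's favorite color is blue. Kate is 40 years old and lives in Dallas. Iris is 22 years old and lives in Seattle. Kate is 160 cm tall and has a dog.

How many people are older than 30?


Filter: 2

2


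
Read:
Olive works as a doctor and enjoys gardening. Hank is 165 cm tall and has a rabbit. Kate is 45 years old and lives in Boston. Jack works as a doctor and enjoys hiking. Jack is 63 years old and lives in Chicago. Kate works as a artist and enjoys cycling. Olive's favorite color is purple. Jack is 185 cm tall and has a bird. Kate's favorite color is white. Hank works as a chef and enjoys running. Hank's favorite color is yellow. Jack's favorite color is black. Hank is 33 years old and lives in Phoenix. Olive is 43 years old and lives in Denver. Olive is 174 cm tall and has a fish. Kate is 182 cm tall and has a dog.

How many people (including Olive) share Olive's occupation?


Olive is a doctor. Count = 2

2


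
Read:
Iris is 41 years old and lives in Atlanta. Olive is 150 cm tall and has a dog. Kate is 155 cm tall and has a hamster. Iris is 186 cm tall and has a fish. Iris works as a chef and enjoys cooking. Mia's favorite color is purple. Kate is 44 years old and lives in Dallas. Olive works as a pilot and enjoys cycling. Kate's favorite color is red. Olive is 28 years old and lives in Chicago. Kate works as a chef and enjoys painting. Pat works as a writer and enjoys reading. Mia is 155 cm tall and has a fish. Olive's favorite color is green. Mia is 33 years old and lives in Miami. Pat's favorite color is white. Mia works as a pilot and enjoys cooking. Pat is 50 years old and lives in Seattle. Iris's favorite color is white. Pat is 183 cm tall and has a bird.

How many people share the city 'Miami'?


Count: 1

1


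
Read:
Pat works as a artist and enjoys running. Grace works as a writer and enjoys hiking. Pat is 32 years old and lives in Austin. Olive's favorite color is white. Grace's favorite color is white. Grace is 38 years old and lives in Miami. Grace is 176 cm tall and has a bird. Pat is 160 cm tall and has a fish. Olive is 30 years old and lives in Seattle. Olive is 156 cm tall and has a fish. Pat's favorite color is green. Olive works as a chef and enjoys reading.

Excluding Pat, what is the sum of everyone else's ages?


Sum (excluding Pat): 68

68


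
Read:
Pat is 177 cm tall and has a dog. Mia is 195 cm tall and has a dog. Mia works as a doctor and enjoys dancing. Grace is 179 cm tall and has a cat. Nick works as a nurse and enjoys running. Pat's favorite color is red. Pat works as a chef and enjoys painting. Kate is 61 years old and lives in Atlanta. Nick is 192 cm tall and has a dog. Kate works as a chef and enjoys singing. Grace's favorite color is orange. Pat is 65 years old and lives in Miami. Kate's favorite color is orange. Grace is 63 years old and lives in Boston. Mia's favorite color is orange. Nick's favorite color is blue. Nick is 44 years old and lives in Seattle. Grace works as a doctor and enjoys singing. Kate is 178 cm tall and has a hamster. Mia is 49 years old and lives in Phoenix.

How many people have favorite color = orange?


Count: 3

3


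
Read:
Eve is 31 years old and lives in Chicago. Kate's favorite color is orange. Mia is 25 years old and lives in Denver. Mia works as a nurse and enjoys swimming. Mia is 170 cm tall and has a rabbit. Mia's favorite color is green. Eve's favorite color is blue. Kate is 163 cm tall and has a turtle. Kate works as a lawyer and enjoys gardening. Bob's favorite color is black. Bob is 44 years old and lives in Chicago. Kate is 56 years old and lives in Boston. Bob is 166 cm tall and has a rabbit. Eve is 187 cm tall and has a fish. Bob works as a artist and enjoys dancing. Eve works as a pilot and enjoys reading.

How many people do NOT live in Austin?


Not in Austin: 4

4


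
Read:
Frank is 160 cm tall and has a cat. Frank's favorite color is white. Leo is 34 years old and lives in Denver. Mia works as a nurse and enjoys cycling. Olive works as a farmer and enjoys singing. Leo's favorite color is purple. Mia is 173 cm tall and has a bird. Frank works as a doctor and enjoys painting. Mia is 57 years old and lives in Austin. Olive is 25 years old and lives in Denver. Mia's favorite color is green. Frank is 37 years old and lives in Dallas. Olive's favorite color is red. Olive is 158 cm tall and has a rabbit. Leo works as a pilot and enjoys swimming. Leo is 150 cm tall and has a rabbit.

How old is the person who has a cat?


Person with cat is Frank, age 37

37


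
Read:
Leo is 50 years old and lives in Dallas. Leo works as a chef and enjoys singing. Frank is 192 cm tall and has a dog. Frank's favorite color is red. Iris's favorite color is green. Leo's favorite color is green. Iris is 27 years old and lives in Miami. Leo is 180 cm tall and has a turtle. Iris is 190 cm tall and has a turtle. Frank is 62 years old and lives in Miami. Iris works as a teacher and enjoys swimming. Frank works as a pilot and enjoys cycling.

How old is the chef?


The chef is Leo, age 50

50


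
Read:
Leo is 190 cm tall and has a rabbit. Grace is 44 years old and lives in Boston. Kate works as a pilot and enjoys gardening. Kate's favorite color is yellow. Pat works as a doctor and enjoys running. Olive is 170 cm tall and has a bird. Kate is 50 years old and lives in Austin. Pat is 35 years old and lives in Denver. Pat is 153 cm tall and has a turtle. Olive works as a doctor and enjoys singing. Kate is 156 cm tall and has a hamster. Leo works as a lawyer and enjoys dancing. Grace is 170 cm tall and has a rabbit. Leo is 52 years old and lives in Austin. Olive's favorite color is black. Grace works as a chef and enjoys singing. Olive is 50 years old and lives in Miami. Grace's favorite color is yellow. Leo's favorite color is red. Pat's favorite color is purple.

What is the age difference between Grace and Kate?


|44 - 50| = 6

6


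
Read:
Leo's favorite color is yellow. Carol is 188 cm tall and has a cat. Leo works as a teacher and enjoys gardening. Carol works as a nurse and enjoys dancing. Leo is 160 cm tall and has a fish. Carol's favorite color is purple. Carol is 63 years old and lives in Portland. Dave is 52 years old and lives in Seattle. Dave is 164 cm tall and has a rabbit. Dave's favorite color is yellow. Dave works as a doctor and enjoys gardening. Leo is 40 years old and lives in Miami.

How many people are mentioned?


People: Leo, Carol, Dave. Count = 3

3


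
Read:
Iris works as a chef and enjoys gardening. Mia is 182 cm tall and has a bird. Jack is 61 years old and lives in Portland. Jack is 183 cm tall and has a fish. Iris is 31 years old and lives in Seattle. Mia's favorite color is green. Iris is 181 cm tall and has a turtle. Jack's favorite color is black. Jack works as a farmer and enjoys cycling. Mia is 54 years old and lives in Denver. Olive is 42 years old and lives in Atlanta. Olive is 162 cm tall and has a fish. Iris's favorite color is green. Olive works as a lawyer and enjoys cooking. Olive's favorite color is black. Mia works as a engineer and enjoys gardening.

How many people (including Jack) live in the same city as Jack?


Jack lives in Portland. Count = 1

1


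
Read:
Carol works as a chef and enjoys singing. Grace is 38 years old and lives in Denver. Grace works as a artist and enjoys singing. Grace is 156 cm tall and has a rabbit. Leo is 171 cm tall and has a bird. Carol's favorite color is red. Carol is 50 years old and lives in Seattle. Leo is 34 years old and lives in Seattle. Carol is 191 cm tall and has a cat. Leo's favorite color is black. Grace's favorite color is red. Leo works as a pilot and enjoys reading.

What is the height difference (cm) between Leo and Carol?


|171 - 191| = 20

20


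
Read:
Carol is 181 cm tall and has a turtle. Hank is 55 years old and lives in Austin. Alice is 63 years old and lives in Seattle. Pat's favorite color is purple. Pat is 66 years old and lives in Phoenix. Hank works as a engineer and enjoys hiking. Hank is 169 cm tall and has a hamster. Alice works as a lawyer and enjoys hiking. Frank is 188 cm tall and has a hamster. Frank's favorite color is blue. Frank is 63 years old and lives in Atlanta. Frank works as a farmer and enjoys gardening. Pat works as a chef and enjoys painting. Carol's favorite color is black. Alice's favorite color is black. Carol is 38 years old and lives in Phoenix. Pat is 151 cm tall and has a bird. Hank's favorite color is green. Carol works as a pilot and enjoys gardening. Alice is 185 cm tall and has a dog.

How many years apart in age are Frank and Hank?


63 vs 55, diff = 8

8


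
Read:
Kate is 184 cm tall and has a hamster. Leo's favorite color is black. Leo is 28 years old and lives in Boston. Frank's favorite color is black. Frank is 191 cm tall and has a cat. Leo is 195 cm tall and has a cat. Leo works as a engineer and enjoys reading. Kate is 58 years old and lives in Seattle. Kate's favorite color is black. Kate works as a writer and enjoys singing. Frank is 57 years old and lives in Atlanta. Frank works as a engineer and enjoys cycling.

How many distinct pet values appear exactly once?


Unique pet values: 1

1


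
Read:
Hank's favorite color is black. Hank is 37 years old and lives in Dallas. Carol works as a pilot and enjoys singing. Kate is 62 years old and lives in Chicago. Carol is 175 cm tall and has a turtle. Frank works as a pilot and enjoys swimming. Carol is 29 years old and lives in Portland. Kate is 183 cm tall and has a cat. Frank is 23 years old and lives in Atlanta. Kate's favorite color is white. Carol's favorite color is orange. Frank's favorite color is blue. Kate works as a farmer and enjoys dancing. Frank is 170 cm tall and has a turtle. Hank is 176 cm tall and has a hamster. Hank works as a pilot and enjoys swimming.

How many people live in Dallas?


Count in Dallas: 1

1


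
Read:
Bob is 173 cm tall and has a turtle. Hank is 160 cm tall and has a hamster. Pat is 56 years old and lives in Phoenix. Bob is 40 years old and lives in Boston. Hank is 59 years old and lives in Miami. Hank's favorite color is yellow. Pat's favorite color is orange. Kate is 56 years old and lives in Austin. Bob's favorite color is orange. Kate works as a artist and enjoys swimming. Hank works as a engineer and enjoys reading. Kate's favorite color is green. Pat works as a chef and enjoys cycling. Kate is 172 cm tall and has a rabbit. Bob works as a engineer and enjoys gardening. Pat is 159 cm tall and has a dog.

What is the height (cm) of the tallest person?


Tallest: Bob at 173 cm

173


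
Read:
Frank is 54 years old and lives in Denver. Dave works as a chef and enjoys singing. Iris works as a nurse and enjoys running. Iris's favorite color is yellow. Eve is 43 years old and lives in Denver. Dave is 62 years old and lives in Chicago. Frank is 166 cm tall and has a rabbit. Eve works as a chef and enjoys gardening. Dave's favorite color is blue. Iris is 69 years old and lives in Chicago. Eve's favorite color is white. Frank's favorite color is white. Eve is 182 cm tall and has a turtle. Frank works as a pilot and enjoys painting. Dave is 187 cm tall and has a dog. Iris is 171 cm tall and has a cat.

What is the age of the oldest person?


Oldest: Iris at 69

69


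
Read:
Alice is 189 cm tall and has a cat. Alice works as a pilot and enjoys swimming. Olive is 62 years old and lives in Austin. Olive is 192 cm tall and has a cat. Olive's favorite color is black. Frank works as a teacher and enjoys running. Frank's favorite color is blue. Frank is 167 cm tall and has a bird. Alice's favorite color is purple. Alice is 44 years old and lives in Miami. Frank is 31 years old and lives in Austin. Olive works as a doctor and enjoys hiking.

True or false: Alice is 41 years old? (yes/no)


Alice is actually 44. no

no


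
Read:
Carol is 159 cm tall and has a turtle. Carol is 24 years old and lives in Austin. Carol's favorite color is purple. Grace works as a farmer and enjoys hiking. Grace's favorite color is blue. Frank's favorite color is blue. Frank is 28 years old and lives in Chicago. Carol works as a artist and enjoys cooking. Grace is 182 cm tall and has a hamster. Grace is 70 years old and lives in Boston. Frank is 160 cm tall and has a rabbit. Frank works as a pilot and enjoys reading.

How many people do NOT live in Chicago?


Not in Chicago: 2

2


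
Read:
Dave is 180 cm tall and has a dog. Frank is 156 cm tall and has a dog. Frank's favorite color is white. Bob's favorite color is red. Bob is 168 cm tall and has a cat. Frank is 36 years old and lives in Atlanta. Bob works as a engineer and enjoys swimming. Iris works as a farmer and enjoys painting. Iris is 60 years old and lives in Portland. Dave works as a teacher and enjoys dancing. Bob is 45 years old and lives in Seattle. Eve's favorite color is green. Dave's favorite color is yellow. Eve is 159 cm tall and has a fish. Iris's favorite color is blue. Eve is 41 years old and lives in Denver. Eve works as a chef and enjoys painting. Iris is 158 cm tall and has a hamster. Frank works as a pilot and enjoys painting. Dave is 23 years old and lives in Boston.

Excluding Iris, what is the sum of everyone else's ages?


Sum (excluding Iris): 145

145


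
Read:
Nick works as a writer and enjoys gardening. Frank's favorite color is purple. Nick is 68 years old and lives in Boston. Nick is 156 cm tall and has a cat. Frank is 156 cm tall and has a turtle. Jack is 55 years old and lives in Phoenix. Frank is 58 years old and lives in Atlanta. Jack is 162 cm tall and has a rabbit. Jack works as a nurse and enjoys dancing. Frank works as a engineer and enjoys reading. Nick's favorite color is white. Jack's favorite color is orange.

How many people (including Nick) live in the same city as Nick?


Nick lives in Boston. Count = 1

1


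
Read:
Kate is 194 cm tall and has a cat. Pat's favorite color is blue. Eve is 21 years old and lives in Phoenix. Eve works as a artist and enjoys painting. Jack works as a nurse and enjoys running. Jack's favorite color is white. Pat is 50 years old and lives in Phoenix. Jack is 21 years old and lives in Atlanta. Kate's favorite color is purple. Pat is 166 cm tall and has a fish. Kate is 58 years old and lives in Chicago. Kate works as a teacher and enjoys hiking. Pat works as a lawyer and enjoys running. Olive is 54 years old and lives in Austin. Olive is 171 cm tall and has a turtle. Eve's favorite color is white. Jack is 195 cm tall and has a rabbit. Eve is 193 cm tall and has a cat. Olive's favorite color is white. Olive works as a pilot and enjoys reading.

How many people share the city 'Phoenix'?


Count: 2

2


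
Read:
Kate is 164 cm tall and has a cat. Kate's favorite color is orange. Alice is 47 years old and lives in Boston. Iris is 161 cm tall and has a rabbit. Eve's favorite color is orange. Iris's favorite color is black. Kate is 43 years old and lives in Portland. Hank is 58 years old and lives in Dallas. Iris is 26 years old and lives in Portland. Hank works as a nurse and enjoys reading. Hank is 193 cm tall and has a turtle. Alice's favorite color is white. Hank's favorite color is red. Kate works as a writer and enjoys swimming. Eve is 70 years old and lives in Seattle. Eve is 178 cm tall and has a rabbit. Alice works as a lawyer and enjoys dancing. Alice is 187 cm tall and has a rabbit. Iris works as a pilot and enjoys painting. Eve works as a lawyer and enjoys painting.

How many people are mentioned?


People: Eve, Kate, Alice, Iris, Hank. Count = 5

5


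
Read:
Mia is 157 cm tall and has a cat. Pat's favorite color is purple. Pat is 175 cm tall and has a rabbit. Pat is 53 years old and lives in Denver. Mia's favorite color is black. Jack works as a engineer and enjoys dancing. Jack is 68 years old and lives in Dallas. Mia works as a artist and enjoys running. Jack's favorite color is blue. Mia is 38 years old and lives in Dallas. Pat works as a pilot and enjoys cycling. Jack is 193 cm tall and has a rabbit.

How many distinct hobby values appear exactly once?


Unique hobby values: 3

3
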